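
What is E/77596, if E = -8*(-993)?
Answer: 1986/19399 ≈ 0.10238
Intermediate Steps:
E = 7944
E/77596 = 7944/77596 = 7944*(1/77596) = 1986/19399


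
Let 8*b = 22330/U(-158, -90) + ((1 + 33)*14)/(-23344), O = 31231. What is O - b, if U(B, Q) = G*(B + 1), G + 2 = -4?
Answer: 686706086197/21990048 ≈ 31228.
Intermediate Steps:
G = -6 (G = -2 - 4 = -6)
U(B, Q) = -6 - 6*B (U(B, Q) = -6*(B + 1) = -6*(1 + B) = -6 - 6*B)
b = 65102891/21990048 (b = (22330/(-6 - 6*(-158)) + ((1 + 33)*14)/(-23344))/8 = (22330/(-6 + 948) + (34*14)*(-1/23344))/8 = (22330/942 + 476*(-1/23344))/8 = (22330*(1/942) - 119/5836)/8 = (11165/471 - 119/5836)/8 = (⅛)*(65102891/2748756) = 65102891/21990048 ≈ 2.9606)
O - b = 31231 - 1*65102891/21990048 = 31231 - 65102891/21990048 = 686706086197/21990048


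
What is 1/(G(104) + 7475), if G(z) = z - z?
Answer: 1/7475 ≈ 0.00013378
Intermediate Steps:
G(z) = 0
1/(G(104) + 7475) = 1/(0 + 7475) = 1/7475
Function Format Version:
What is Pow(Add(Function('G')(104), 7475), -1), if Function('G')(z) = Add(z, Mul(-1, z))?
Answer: Rational(1, 7475) ≈ 0.00013378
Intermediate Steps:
Function('G')(z) = 0
Pow(Add(Function('G')(104), 7475), -1) = Pow(Add(0, 7475), -1) = Pow(7475, -1) = Rational(1, 7475)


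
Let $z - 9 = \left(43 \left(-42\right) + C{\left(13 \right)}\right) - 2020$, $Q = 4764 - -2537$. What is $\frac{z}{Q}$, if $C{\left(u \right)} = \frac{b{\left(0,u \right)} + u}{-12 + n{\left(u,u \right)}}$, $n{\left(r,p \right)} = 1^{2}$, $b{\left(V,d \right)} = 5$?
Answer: $- \frac{42005}{80311} \approx -0.52303$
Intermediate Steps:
$n{\left(r,p \right)} = 1$
$C{\left(u \right)} = - \frac{5}{11} - \frac{u}{11}$ ($C{\left(u \right)} = \frac{5 + u}{-12 + 1} = \frac{5 + u}{-11} = \left(5 + u\right) \left(- \frac{1}{11}\right) = - \frac{5}{11} - \frac{u}{11}$)
$Q = 7301$ ($Q = 4764 + 2537 = 7301$)
$z = - \frac{42005}{11}$ ($z = 9 + \left(\left(43 \left(-42\right) - \frac{18}{11}\right) - 2020\right) = 9 - \frac{42104}{11} = - \frac{42005}{11} \approx -3818.6$)
$\frac{z}{Q} = - \frac{42005}{11 \cdot 7301} = \left(- \frac{42005}{11}\right) \frac{1}{7301} = - \frac{42005}{80311}$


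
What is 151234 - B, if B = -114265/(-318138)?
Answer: 48113168027/318138 ≈ 1.5123e+5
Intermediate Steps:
B = 114265/318138 (B = -114265*(-1/318138) = 114265/318138 ≈ 0.35917)
151234 - B = 151234 - 1*114265/318138 = 151234 - 114265/318138 = 48113168027/318138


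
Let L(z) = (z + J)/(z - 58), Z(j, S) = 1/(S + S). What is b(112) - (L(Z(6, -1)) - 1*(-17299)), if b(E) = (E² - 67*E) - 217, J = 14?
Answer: -162185/13 ≈ -12476.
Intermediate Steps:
Z(j, S) = 1/(2*S)
L(z) = (14 + z)/(-58 + z) (L(z) = (z + 14)/(z - 58) = (14 + z)/(-58 + z))
b(E) = -217 + E² - 67*E
b(112) - (L(Z(6, -1)) - 1*(-17299)) = (-217 + 112² - 67*112) - ((14 + (½)/(-1))/(-58 + (½)/(-1)) - 1*(-17299)) = (-217 + 12544 - 7504) - ((14 + (½)*(-1))/(-58 + (½)*(-1)) + 17299) = 4823 - ((14 - ½)/(-58 - ½) + 17299) = 4823 - ((27/2)/(-117/2) + 17299) = 4823 - (-2/117*27/2 + 17299) = 4823 - (-3/13 + 17299) = 4823 - 1*224884/13 = 4823 - 224884/13 = -162185/13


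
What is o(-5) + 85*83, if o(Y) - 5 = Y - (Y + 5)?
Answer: 7055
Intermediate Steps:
o(Y) = 0 (o(Y) = 5 + (Y - (Y + 5)) = 5 + (Y - (5 + Y)) = 5 + (Y + (-5 - Y)) = 5 - 5 = 0)
o(-5) + 85*83 = 0 + 85*83 = 0 + 7055 = 7055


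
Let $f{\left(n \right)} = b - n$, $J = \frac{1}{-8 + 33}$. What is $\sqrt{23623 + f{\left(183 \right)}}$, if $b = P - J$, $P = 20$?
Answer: $\frac{\sqrt{586499}}{5} \approx 153.17$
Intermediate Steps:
$J = \frac{1}{25} \approx 0.04$
$b = \frac{499}{25}$ ($b = 20 - \frac{1}{25} = \frac{499}{25} \approx 19.96$)
$f{\left(n \right)} = \frac{499}{25} - n$
$\sqrt{23623 + f{\left(183 \right)}} = \sqrt{23623 + \left(\frac{499}{25} - 183\right)} = \sqrt{23623 - \frac{4076}{25}} = \sqrt{\frac{586499}{25}} = \frac{\sqrt{586499}}{5}$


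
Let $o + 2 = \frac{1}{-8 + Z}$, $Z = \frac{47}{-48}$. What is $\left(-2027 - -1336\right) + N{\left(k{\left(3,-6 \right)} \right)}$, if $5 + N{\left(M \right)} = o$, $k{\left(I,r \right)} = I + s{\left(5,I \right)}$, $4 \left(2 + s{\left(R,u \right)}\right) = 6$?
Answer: $- \frac{300886}{431} \approx -698.11$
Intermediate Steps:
$Z = - \frac{47}{48}$ ($Z = 47 \left(- \frac{1}{48}\right) = - \frac{47}{48} \approx -0.97917$)
$s{\left(R,u \right)} = - \frac{1}{2}$ ($s{\left(R,u \right)} = -2 + \frac{1}{4} \cdot 6 = -2 + \frac{3}{2} = - \frac{1}{2}$)
$k{\left(I,r \right)} = - \frac{1}{2} + I$ ($k{\left(I,r \right)} = I - \frac{1}{2} = - \frac{1}{2} + I$)
$o = - \frac{910}{431}$ ($o = -2 + \frac{1}{-8 - \frac{47}{48}} = -2 + \frac{1}{- \frac{431}{48}} = -2 - \frac{48}{431} = - \frac{910}{431} \approx -2.1114$)
$N{\left(M \right)} = - \frac{3065}{431}$ ($N{\left(M \right)} = -5 - \frac{910}{431} = - \frac{3065}{431}$)
$\left(-2027 - -1336\right) + N{\left(k{\left(3,-6 \right)} \right)} = \left(-2027 - -1336\right) - \frac{3065}{431} = \left(-2027 + 1336\right) - \frac{3065}{431} = -691 - \frac{3065}{431} = - \frac{300886}{431}$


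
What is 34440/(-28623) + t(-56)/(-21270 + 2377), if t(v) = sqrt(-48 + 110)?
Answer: -1640/1363 - sqrt(62)/18893 ≈ -1.2036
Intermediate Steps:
t(v) = sqrt(62)
34440/(-28623) + t(-56)/(-21270 + 2377) = 34440/(-28623) + sqrt(62)/(-21270 + 2377) = 34440*(-1/28623) + sqrt(62)/(-18893) = -1640/1363 + sqrt(62)*(-1/18893) = -1640/1363 - sqrt(62)/18893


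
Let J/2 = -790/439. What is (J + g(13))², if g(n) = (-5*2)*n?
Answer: 3439822500/192721 ≈ 17849.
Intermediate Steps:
J = -1580/439 (J = 2*(-790/439) = -1580/439 ≈ -3.5991)
g(n) = -10*n
(J + g(13))² = (-1580/439 - 10*13)² = (-1580/439 - 130)² = (-58650/439)² = 3439822500/192721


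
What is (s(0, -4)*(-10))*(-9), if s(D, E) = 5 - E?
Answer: 810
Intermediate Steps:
(s(0, -4)*(-10))*(-9) = ((5 - 1*(-4))*(-10))*(-9) = ((5 + 4)*(-10))*(-9) = (9*(-10))*(-9) = -90*(-9) = 810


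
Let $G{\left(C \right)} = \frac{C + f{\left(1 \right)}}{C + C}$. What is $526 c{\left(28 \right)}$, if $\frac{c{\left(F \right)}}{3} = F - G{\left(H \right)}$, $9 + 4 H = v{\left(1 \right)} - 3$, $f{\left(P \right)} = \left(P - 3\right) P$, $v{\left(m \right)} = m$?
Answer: $\frac{471033}{11} \approx 42821.0$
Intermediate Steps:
$f{\left(P \right)} = P \left(-3 + P\right)$ ($f{\left(P \right)} = \left(-3 + P\right) P = P \left(-3 + P\right)$)
$H = - \frac{11}{4}$ ($H = - \frac{9}{4} + \frac{1 - 3}{4} = - \frac{9}{4} + \frac{1}{4} \left(-2\right) = - \frac{9}{4} - \frac{1}{2} = - \frac{11}{4} \approx -2.75$)
$G{\left(C \right)} = \frac{-2 + C}{2 C}$ ($G{\left(C \right)} = \frac{C + 1 \left(-3 + 1\right)}{C + C} = \frac{C + 1 \left(-2\right)}{2 C} = \left(C - 2\right) \frac{1}{2 C} = \left(-2 + C\right) \frac{1}{2 C} = \frac{-2 + C}{2 C}$)
$c{\left(F \right)} = - \frac{57}{22} + 3 F$ ($c{\left(F \right)} = 3 \left(F - \frac{-2 - \frac{11}{4}}{2 \left(- \frac{11}{4}\right)}\right) = 3 \left(F - \frac{1}{2} \left(- \frac{4}{11}\right) \left(- \frac{19}{4}\right)\right) = 3 \left(F - \frac{19}{22}\right) = 3 \left(- \frac{19}{22} + F\right) = - \frac{57}{22} + 3 F$)
$526 c{\left(28 \right)} = 526 \left(- \frac{57}{22} + 3 \cdot 28\right) = 526 \left(- \frac{57}{22} + 84\right) = 526 \cdot \frac{1791}{22} = \frac{471033}{11}$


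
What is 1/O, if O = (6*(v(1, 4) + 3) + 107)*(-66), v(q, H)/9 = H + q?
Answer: -1/26070 ≈ -3.8358e-5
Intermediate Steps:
v(q, H) = 9*H + 9*q (v(q, H) = 9*(H + q) = 9*H + 9*q)
O = -26070 (O = (6*((9*4 + 9*1) + 3) + 107)*(-66) = (6*((36 + 9) + 3) + 107)*(-66) = (6*(45 + 3) + 107)*(-66) = (6*48 + 107)*(-66) = (288 + 107)*(-66) = 395*(-66) = -26070)
1/O = 1/(-26070) = -1/26070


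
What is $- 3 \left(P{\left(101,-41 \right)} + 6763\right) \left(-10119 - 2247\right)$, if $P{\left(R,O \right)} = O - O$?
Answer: $250893774$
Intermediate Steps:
$P{\left(R,O \right)} = 0$
$- 3 \left(P{\left(101,-41 \right)} + 6763\right) \left(-10119 - 2247\right) = - 3 \left(0 + 6763\right) \left(-10119 - 2247\right) = - 3 \cdot 6763 \left(-12366\right) = \left(-3\right) \left(-83631258\right) = 250893774$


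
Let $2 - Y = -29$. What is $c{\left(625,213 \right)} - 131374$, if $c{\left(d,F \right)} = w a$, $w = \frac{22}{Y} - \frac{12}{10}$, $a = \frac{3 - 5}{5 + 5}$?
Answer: $- \frac{101814774}{775} \approx -1.3137 \cdot 10^{5}$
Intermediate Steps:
$Y = 31$ ($Y = 2 - -29 = 2 + 29 = 31$)
$a = - \frac{1}{5}$ ($a = - \frac{2}{10} = \left(-2\right) \frac{1}{10} = - \frac{1}{5} \approx -0.2$)
$w = - \frac{76}{155}$ ($w = \frac{22}{31} - \frac{12}{10} = 22 \cdot \frac{1}{31} - \frac{6}{5} = \frac{22}{31} - \frac{6}{5} = - \frac{76}{155} \approx -0.49032$)
$c{\left(d,F \right)} = \frac{76}{775}$ ($c{\left(d,F \right)} = \left(- \frac{76}{155}\right) \left(- \frac{1}{5}\right) = \frac{76}{775}$)
$c{\left(625,213 \right)} - 131374 = \frac{76}{775} - 131374 = - \frac{101814774}{775}$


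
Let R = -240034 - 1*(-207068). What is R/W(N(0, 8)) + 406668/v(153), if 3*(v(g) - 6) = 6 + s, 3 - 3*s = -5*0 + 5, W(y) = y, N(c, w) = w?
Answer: 6743119/140 ≈ 48165.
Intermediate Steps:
R = -32966 (R = -240034 + 207068 = -32966)
s = -⅔ (s = 1 - (-5*0 + 5)/3 = 1 - (0 + 5)/3 = 1 - ⅓*5 = 1 - 5/3 = -⅔ ≈ -0.66667)
v(g) = 70/9 (v(g) = 6 + (6 - ⅔)/3 = 6 + (⅓)*(16/3) = 6 + 16/9 = 70/9)
R/W(N(0, 8)) + 406668/v(153) = -32966/8 + 406668/(70/9) = -32966*⅛ + 406668*(9/70) = -16483/4 + 1830006/35 = 6743119/140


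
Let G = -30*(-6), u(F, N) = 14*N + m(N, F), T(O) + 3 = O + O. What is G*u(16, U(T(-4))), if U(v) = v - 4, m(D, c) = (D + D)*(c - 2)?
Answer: -113400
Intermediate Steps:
m(D, c) = 2*D*(-2 + c) (m(D, c) = (2*D)*(-2 + c) = 2*D*(-2 + c))
T(O) = -3 + 2*O (T(O) = -3 + (O + O) = -3 + 2*O)
U(v) = -4 + v
u(F, N) = 14*N + 2*N*(-2 + F)
G = 180
G*u(16, U(T(-4))) = 180*(2*(-4 + (-3 + 2*(-4)))*(5 + 16)) = 180*(2*(-4 + (-3 - 8))*21) = 180*(2*(-4 - 11)*21) = 180*(2*(-15)*21) = 180*(-630) = -113400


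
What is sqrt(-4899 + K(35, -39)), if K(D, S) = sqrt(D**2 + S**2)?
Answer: sqrt(-4899 + sqrt(2746)) ≈ 69.618*I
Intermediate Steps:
sqrt(-4899 + K(35, -39)) = sqrt(-4899 + sqrt(35**2 + (-39)**2)) = sqrt(-4899 + sqrt(1225 + 1521)) = sqrt(-4899 + sqrt(2746))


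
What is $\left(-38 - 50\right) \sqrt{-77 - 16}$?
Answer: $- 88 i \sqrt{93} \approx - 848.64 i$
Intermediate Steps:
$\left(-38 - 50\right) \sqrt{-77 - 16} = - 88 \sqrt{-77 - 16} = - 88 \sqrt{-93} = - 88 i \sqrt{93}$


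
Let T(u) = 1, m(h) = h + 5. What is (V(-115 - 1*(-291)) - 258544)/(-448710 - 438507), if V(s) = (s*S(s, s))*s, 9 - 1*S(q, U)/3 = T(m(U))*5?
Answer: -113168/887217 ≈ -0.12755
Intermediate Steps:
m(h) = 5 + h
S(q, U) = 12 (S(q, U) = 27 - 3*5 = 27 - 15 = 12)
V(s) = 12*s**2 (V(s) = (s*12)*s = (12*s)*s = 12*s**2)
(V(-115 - 1*(-291)) - 258544)/(-448710 - 438507) = (12*(-115 - 1*(-291))**2 - 258544)/(-448710 - 438507) = (12*(-115 + 291)**2 - 258544)/(-887217) = (12*176**2 - 258544)*(-1/887217) = (12*30976 - 258544)*(-1/887217) = (371712 - 258544)*(-1/887217) = 113168*(-1/887217) = -113168/887217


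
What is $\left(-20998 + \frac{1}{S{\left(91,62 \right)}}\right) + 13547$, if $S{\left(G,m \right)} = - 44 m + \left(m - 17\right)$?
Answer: $- \frac{19991034}{2683} \approx -7451.0$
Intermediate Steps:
$S{\left(G,m \right)} = -17 - 43 m$ ($S{\left(G,m \right)} = - 44 m + \left(-17 + m\right) = -17 - 43 m$)
$\left(-20998 + \frac{1}{S{\left(91,62 \right)}}\right) + 13547 = \left(-20998 + \frac{1}{-17 - 2666}\right) + 13547 = \left(-20998 + \frac{1}{-2683}\right) + 13547 = \left(-20998 - \frac{1}{2683}\right) + 13547 = - \frac{56337635}{2683} + 13547 = - \frac{19991034}{2683}$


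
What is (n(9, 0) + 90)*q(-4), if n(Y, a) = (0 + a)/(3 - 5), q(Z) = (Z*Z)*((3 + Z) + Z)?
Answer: -7200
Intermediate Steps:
q(Z) = Z²*(3 + 2*Z)
n(Y, a) = -a/2 (n(Y, a) = a/(-2) = a*(-½) = -a/2)
(n(9, 0) + 90)*q(-4) = (-½*0 + 90)*((-4)²*(3 + 2*(-4))) = (0 + 90)*(16*(3 - 8)) = 90*(16*(-5)) = 90*(-80) = -7200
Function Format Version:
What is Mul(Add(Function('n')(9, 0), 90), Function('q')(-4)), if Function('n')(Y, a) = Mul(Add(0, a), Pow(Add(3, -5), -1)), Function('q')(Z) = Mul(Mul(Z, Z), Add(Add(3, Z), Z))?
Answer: -7200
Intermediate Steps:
Function('q')(Z) = Mul(Pow(Z, 2), Add(3, Mul(2, Z)))
Function('n')(Y, a) = Mul(Rational(-1, 2), a) (Function('n')(Y, a) = Mul(a, Pow(-2, -1)) = Mul(a, Rational(-1, 2)) = Mul(Rational(-1, 2), a))
Mul(Add(Function('n')(9, 0), 90), Function('q')(-4)) = Mul(Add(Mul(Rational(-1, 2), 0), 90), Mul(Pow(-4, 2), Add(3, Mul(2, -4)))) = Mul(Add(0, 90), Mul(16, Add(3, -8))) = Mul(90, Mul(16, -5)) = Mul(90, -80) = -7200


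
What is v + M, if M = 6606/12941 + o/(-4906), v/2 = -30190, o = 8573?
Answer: -3833516941637/63488546 ≈ -60381.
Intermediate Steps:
v = -60380 (v = 2*(-30190) = -60380)
M = -78534157/63488546 (M = 6606/12941 + 8573/(-4906) = 6606*(1/12941) + 8573*(-1/4906) = 6606/12941 - 8573/4906 = -78534157/63488546 ≈ -1.2370)
v + M = -60380 - 78534157/63488546 = -3833516941637/63488546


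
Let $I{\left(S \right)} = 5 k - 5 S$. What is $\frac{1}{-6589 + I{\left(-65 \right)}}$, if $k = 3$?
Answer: $- \frac{1}{6249} \approx -0.00016003$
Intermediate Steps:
$I{\left(S \right)} = 15 - 5 S$ ($I{\left(S \right)} = 5 \cdot 3 - 5 S = 15 - 5 S$)
$\frac{1}{-6589 + I{\left(-65 \right)}} = \frac{1}{-6589 + \left(15 - -325\right)} = \frac{1}{-6589 + \left(15 + 325\right)} = \frac{1}{-6589 + 340} = \frac{1}{-6249} = - \frac{1}{6249}$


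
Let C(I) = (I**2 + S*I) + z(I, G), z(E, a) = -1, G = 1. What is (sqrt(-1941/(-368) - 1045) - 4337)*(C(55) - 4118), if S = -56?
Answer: 18102638 - 2087*I*sqrt(8800237)/46 ≈ 1.8103e+7 - 1.3459e+5*I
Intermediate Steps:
C(I) = -1 + I**2 - 56*I (C(I) = (I**2 - 56*I) - 1 = -1 + I**2 - 56*I)
(sqrt(-1941/(-368) - 1045) - 4337)*(C(55) - 4118) = (sqrt(-1941/(-368) - 1045) - 4337)*((-1 + 55**2 - 56*55) - 4118) = (sqrt(-1941*(-1/368) - 1045) - 4337)*((-1 + 3025 - 3080) - 4118) = (sqrt(1941/368 - 1045) - 4337)*(-56 - 4118) = (sqrt(-382619/368) - 4337)*(-4174) = (I*sqrt(8800237)/92 - 4337)*(-4174) = (-4337 + I*sqrt(8800237)/92)*(-4174) = 18102638 - 2087*I*sqrt(8800237)/46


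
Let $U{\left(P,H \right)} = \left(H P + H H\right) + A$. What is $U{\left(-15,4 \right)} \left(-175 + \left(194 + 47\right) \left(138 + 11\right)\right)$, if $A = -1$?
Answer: $-1608030$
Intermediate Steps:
$U{\left(P,H \right)} = -1 + H^{2} + H P$ ($U{\left(P,H \right)} = \left(H P + H H\right) - 1 = \left(H P + H^{2}\right) - 1 = \left(H^{2} + H P\right) - 1 = -1 + H^{2} + H P$)
$U{\left(-15,4 \right)} \left(-175 + \left(194 + 47\right) \left(138 + 11\right)\right) = \left(-1 + 4^{2} + 4 \left(-15\right)\right) \left(-175 + \left(194 + 47\right) \left(138 + 11\right)\right) = \left(-1 + 16 - 60\right) \left(-175 + 241 \cdot 149\right) = - 45 \left(-175 + 35909\right) = \left(-45\right) 35734 = -1608030$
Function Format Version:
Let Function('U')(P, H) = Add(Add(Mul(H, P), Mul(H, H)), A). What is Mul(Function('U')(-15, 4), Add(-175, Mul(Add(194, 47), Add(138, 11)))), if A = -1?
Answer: -1608030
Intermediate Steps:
Function('U')(P, H) = Add(-1, Pow(H, 2), Mul(H, P)) (Function('U')(P, H) = Add(Add(Mul(H, P), Mul(H, H)), -1) = Add(Add(Mul(H, P), Pow(H, 2)), -1) = Add(Add(Pow(H, 2), Mul(H, P)), -1) = Add(-1, Pow(H, 2), Mul(H, P)))
Mul(Function('U')(-15, 4), Add(-175, Mul(Add(194, 47), Add(138, 11)))) = Mul(Add(-1, Pow(4, 2), Mul(4, -15)), Add(-175, Mul(Add(194, 47), Add(138, 11)))) = Mul(Add(-1, 16, -60), Add(-175, Mul(241, 149))) = Mul(-45, Add(-175, 35909)) = Mul(-45, 35734) = -1608030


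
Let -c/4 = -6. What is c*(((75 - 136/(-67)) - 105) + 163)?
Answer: 217128/67 ≈ 3240.7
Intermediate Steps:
c = 24 (c = -4*(-6) = 24)
c*(((75 - 136/(-67)) - 105) + 163) = 24*(((75 - 136/(-67)) - 105) + 163) = 24*(((75 - 136*(-1/67)) - 105) + 163) = 24*(((75 + 136/67) - 105) + 163) = 24*((5161/67 - 105) + 163) = 24*(-1874/67 + 163) = 24*(9047/67) = 217128/67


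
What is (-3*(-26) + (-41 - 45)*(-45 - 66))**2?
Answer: 92621376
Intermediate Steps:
(-3*(-26) + (-41 - 45)*(-45 - 66))**2 = (78 - 86*(-111))**2 = (78 + 9546)**2 = 9624**2 = 92621376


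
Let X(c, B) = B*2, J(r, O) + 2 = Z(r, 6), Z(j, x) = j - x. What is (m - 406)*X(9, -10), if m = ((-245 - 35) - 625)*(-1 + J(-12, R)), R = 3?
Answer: -371980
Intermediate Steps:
J(r, O) = -8 + r (J(r, O) = -2 + (r - 1*6) = -2 + (r - 6) = -2 + (-6 + r) = -8 + r)
X(c, B) = 2*B
m = 19005 (m = ((-245 - 35) - 625)*(-1 + (-8 - 12)) = (-280 - 625)*(-1 - 20) = -905*(-21) = 19005)
(m - 406)*X(9, -10) = (19005 - 406)*(2*(-10)) = 18599*(-20) = -371980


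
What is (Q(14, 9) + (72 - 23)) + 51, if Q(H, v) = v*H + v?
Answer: 235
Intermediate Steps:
Q(H, v) = v + H*v (Q(H, v) = H*v + v = v + H*v)
(Q(14, 9) + (72 - 23)) + 51 = (9*(1 + 14) + (72 - 23)) + 51 = (9*15 + 49) + 51 = (135 + 49) + 51 = 184 + 51 = 235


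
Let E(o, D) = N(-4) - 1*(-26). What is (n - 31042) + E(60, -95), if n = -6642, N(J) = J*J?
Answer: -37642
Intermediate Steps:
N(J) = J²
E(o, D) = 42 (E(o, D) = (-4)² - 1*(-26) = 16 + 26 = 42)
(n - 31042) + E(60, -95) = (-6642 - 31042) + 42 = -37684 + 42 = -37642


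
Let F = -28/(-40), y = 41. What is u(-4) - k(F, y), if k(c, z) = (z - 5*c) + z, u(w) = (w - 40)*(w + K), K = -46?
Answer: 4243/2 ≈ 2121.5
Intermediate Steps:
F = 7/10 (F = -28*(-1/40) = 7/10 ≈ 0.70000)
u(w) = (-46 + w)*(-40 + w) (u(w) = (w - 40)*(w - 46) = (-40 + w)*(-46 + w) = (-46 + w)*(-40 + w))
k(c, z) = -5*c + 2*z
u(-4) - k(F, y) = (1840 + (-4)² - 86*(-4)) - (-5*7/10 + 2*41) = (1840 + 16 + 344) - (-7/2 + 82) = 2200 - 1*157/2 = 2200 - 157/2 = 4243/2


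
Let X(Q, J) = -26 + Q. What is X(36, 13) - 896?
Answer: -886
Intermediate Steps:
X(36, 13) - 896 = (-26 + 36) - 896 = 10 - 896 = -886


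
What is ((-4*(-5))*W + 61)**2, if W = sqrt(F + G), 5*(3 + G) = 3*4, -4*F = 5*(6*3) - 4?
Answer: -5119 + 244*I*sqrt(2210) ≈ -5119.0 + 11471.0*I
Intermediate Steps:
F = -43/2 (F = -(5*(6*3) - 4)/4 = -(5*18 - 4)/4 = -(90 - 4)/4 = -1/4*86 = -43/2 ≈ -21.500)
G = -3/5 (G = -3 + (3*4)/5 = -3 + (1/5)*12 = -3 + 12/5 = -3/5 ≈ -0.60000)
W = I*sqrt(2210)/10 (W = sqrt(-43/2 - 3/5) = sqrt(-221/10) = I*sqrt(2210)/10 ≈ 4.7011*I)
((-4*(-5))*W + 61)**2 = ((-4*(-5))*(I*sqrt(2210)/10) + 61)**2 = (20*(I*sqrt(2210)/10) + 61)**2 = (2*I*sqrt(2210) + 61)**2 = (61 + 2*I*sqrt(2210))**2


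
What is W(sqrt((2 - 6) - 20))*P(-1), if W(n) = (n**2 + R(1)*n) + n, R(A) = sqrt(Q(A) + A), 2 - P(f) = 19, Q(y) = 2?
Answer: 408 - 102*I*sqrt(2) - 34*I*sqrt(6) ≈ 408.0 - 227.53*I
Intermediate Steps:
P(f) = -17 (P(f) = 2 - 1*19 = 2 - 19 = -17)
R(A) = sqrt(2 + A)
W(n) = n + n**2 + n*sqrt(3) (W(n) = (n**2 + sqrt(2 + 1)*n) + n = (n**2 + sqrt(3)*n) + n = (n**2 + n*sqrt(3)) + n = n + n**2 + n*sqrt(3))
W(sqrt((2 - 6) - 20))*P(-1) = (sqrt((2 - 6) - 20)*(1 + sqrt((2 - 6) - 20) + sqrt(3)))*(-17) = (sqrt(-4 - 20)*(1 + sqrt(-4 - 20) + sqrt(3)))*(-17) = (sqrt(-24)*(1 + sqrt(-24) + sqrt(3)))*(-17) = ((2*I*sqrt(6))*(1 + 2*I*sqrt(6) + sqrt(3)))*(-17) = ((2*I*sqrt(6))*(1 + sqrt(3) + 2*I*sqrt(6)))*(-17) = (2*I*sqrt(6)*(1 + sqrt(3) + 2*I*sqrt(6)))*(-17) = -34*I*sqrt(6)*(1 + sqrt(3) + 2*I*sqrt(6))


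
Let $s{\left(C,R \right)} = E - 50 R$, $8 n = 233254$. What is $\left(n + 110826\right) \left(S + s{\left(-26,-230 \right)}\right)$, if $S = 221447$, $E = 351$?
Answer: $\frac{65315391219}{2} \approx 3.2658 \cdot 10^{10}$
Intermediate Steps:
$n = \frac{116627}{4}$ ($n = \frac{1}{8} \cdot 233254 = \frac{116627}{4} \approx 29157.0$)
$s{\left(C,R \right)} = 351 - 50 R$
$\left(n + 110826\right) \left(S + s{\left(-26,-230 \right)}\right) = \left(\frac{116627}{4} + 110826\right) \left(221447 + \left(351 - -11500\right)\right) = \frac{559931 \left(221447 + \left(351 + 11500\right)\right)}{4} = \frac{559931 \left(221447 + 11851\right)}{4} = \frac{559931}{4} \cdot 233298 = \frac{65315391219}{2}$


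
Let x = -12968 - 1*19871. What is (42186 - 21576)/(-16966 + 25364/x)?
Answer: -37600655/30953991 ≈ -1.2147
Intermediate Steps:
x = -32839 (x = -12968 - 19871 = -32839)
(42186 - 21576)/(-16966 + 25364/x) = (42186 - 21576)/(-16966 + 25364/(-32839)) = 20610/(-16966 + 25364*(-1/32839)) = 20610/(-16966 - 25364/32839) = 20610/(-557171838/32839) = 20610*(-32839/557171838) = -37600655/30953991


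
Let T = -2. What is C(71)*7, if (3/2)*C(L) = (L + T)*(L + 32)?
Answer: 33166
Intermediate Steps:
C(L) = 2*(-2 + L)*(32 + L)/3 (C(L) = 2*((L - 2)*(L + 32))/3 = 2*((-2 + L)*(32 + L))/3 = 2*(-2 + L)*(32 + L)/3)
C(71)*7 = (-128/3 + 20*71 + (⅔)*71²)*7 = (-128/3 + 1420 + (⅔)*5041)*7 = (-128/3 + 1420 + 10082/3)*7 = 4738*7 = 33166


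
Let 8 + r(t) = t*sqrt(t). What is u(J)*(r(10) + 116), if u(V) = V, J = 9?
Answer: 972 + 90*sqrt(10) ≈ 1256.6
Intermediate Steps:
r(t) = -8 + t**(3/2) (r(t) = -8 + t*sqrt(t) = -8 + t**(3/2))
u(J)*(r(10) + 116) = 9*((-8 + 10**(3/2)) + 116) = 9*((-8 + 10*sqrt(10)) + 116) = 9*(108 + 10*sqrt(10)) = 972 + 90*sqrt(10)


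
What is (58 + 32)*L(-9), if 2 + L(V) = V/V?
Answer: -90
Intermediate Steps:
L(V) = -1 (L(V) = -2 + V/V = -2 + 1 = -1)
(58 + 32)*L(-9) = (58 + 32)*(-1) = 90*(-1) = -90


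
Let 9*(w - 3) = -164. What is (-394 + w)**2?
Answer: 13564489/81 ≈ 1.6746e+5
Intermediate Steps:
w = -137/9 (w = 3 + (1/9)*(-164) = 3 - 164/9 = -137/9 ≈ -15.222)
(-394 + w)**2 = (-394 - 137/9)**2 = (-3683/9)**2 = 13564489/81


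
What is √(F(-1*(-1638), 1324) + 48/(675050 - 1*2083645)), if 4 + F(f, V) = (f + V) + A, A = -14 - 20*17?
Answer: 2*√1291675041087135/1408595 ≈ 51.029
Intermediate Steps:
A = -354 (A = -14 - 340 = -354)
F(f, V) = -358 + V + f (F(f, V) = -4 + ((f + V) - 354) = -4 + ((V + f) - 354) = -4 + (-354 + V + f) = -358 + V + f)
√(F(-1*(-1638), 1324) + 48/(675050 - 1*2083645)) = √((-358 + 1324 - 1*(-1638)) + 48/(675050 - 1*2083645)) = √((-358 + 1324 + 1638) + 48/(675050 - 2083645)) = √(2604 + 48/(-1408595)) = √(2604 + 48*(-1/1408595)) = √(2604 - 48/1408595) = √(3667981332/1408595) = 2*√1291675041087135/1408595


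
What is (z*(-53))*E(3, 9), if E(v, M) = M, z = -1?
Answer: 477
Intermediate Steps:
(z*(-53))*E(3, 9) = -1*(-53)*9 = 53*9 = 477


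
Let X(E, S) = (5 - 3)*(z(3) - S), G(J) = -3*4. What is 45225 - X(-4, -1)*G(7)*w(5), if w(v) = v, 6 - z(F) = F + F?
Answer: 45345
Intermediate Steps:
z(F) = 6 - 2*F (z(F) = 6 - (F + F) = 6 - 2*F)
G(J) = -12
X(E, S) = -2*S (X(E, S) = (5 - 3)*((6 - 2*3) - S) = 2*((6 - 6) - S) = 2*(0 - S) = 2*(-S) = -2*S)
45225 - X(-4, -1)*G(7)*w(5) = 45225 - -2*(-1)*(-12)*5 = 45225 - 2*(-12)*5 = 45225 - (-24)*5 = 45225 - 1*(-120) = 45225 + 120 = 45345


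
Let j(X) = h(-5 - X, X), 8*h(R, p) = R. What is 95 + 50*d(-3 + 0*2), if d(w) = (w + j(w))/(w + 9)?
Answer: 815/12 ≈ 67.917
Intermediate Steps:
h(R, p) = R/8
j(X) = -5/8 - X/8 (j(X) = (-5 - X)/8 = -5/8 - X/8)
d(w) = (-5/8 + 7*w/8)/(9 + w) (d(w) = (w + (-5/8 - w/8))/(w + 9) = (-5/8 + 7*w/8)/(9 + w))
95 + 50*d(-3 + 0*2) = 95 + 50*((-5 + 7*(-3 + 0*2))/(8*(9 + (-3 + 0*2)))) = 95 + 50*((-5 + 7*(-3 + 0))/(8*(9 + (-3 + 0)))) = 95 + 50*((-5 + 7*(-3))/(8*(9 - 3))) = 95 + 50*((⅛)*(-5 - 21)/6) = 95 + 50*((⅛)*(⅙)*(-26)) = 95 + 50*(-13/24) = 95 - 325/12 = 815/12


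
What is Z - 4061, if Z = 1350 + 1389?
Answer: -1322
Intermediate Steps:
Z = 2739
Z - 4061 = 2739 - 4061 = -1322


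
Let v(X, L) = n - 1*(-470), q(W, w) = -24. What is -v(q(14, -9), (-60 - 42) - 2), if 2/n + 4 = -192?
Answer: -46059/98 ≈ -469.99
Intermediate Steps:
n = -1/98 (n = 2/(-4 - 192) = 2/(-196) = 2*(-1/196) = -1/98 ≈ -0.010204)
v(X, L) = 46059/98 (v(X, L) = -1/98 - 1*(-470) = -1/98 + 470 = 46059/98)
-v(q(14, -9), (-60 - 42) - 2) = -1*46059/98 = -46059/98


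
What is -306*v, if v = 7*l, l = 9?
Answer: -19278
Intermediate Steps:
v = 63 (v = 7*9 = 63)
-306*v = -306*63 = -19278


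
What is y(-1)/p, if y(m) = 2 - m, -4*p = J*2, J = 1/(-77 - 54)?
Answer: 786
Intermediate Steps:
J = -1/131 (J = 1/(-131) = -1/131 ≈ -0.0076336)
p = 1/262 (p = -(-1)*2/524 = -¼*(-2/131) = 1/262 ≈ 0.0038168)
y(-1)/p = (2 - 1*(-1))/(1/262) = (2 + 1)*262 = 3*262 = 786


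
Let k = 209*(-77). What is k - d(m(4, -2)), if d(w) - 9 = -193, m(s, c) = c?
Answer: -15909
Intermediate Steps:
d(w) = -184 (d(w) = 9 - 193 = -184)
k = -16093
k - d(m(4, -2)) = -16093 - 1*(-184) = -16093 + 184 = -15909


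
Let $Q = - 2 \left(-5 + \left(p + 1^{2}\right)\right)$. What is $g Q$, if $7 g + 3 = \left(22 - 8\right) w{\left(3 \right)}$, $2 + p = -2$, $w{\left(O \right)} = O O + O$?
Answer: $\frac{2640}{7} \approx 377.14$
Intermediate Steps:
$w{\left(O \right)} = O + O^{2}$ ($w{\left(O \right)} = O^{2} + O = O + O^{2}$)
$p = -4$ ($p = -2 - 2 = -4$)
$g = \frac{165}{7}$ ($g = - \frac{3}{7} + \frac{\left(22 - 8\right) 3 \left(1 + 3\right)}{7} = - \frac{3}{7} + \frac{14 \cdot 3 \cdot 4}{7} = - \frac{3}{7} + \frac{14 \cdot 12}{7} = - \frac{3}{7} + \frac{1}{7} \cdot 168 = - \frac{3}{7} + 24 = \frac{165}{7} \approx 23.571$)
$Q = 16$ ($Q = - 2 \left(-5 - \left(4 - 1^{2}\right)\right) = - 2 \left(-5 + \left(-4 + 1\right)\right) = - 2 \left(-5 - 3\right) = \left(-2\right) \left(-8\right) = 16$)
$g Q = \frac{165}{7} \cdot 16 = \frac{2640}{7}$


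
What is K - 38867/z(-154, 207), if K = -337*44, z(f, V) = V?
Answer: -3108263/207 ≈ -15016.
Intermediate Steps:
K = -14828
K - 38867/z(-154, 207) = -14828 - 38867/207 = -3108263/207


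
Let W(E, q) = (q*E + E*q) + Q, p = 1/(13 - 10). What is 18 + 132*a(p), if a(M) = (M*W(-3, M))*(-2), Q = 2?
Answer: 18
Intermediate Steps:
p = 1/3 ≈ 0.33333
W(E, q) = 2 + 2*E*q (W(E, q) = (q*E + E*q) + 2 = (E*q + E*q) + 2 = 2*E*q + 2 = 2 + 2*E*q)
a(M) = -2*M*(2 - 6*M) (a(M) = (M*(2 + 2*(-3)*M))*(-2) = (M*(2 - 6*M))*(-2) = -2*M*(2 - 6*M))
18 + 132*a(p) = 18 + 132*(4*(1/3)*(-1 + 3*(1/3))) = 18 + 132*(4*(1/3)*(-1 + 1)) = 18 + 132*(4*(1/3)*0) = 18 + 132*0 = 18 + 0 = 18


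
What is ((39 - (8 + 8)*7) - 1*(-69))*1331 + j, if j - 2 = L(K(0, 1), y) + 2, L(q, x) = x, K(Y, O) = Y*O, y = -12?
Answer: -5332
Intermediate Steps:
K(Y, O) = O*Y
j = -8 (j = 2 + (-12 + 2) = 2 - 10 = -8)
((39 - (8 + 8)*7) - 1*(-69))*1331 + j = ((39 - (8 + 8)*7) - 1*(-69))*1331 - 8 = ((39 - 16*7) + 69)*1331 - 8 = ((39 - 1*112) + 69)*1331 - 8 = ((39 - 112) + 69)*1331 - 8 = (-73 + 69)*1331 - 8 = -4*1331 - 8 = -5324 - 8 = -5332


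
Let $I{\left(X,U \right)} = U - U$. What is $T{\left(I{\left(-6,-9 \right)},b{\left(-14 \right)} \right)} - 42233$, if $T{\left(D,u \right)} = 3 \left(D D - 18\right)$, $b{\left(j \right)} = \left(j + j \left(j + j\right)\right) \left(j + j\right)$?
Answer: $-42287$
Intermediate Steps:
$I{\left(X,U \right)} = 0$
$b{\left(j \right)} = 2 j \left(j + 2 j^{2}\right)$ ($b{\left(j \right)} = \left(j + j 2 j\right) 2 j = \left(j + 2 j^{2}\right) 2 j = 2 j \left(j + 2 j^{2}\right)$)
$T{\left(D,u \right)} = -54 + 3 D^{2}$ ($T{\left(D,u \right)} = 3 \left(D^{2} - 18\right) = 3 \left(-18 + D^{2}\right) = -54 + 3 D^{2}$)
$T{\left(I{\left(-6,-9 \right)},b{\left(-14 \right)} \right)} - 42233 = \left(-54 + 3 \cdot 0^{2}\right) - 42233 = \left(-54 + 3 \cdot 0\right) - 42233 = \left(-54 + 0\right) - 42233 = -54 - 42233 = -42287$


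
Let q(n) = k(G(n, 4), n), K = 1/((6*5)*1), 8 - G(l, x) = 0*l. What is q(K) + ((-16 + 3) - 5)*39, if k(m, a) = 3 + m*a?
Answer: -10481/15 ≈ -698.73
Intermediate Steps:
G(l, x) = 8 (G(l, x) = 8 - 0*l = 8 - 1*0 = 8 + 0 = 8)
k(m, a) = 3 + a*m
K = 1/30 (K = 1/(30*1) = 1/30 ≈ 0.033333)
q(n) = 3 + 8*n (q(n) = 3 + n*8 = 3 + 8*n)
q(K) + ((-16 + 3) - 5)*39 = (3 + 8*(1/30)) + ((-16 + 3) - 5)*39 = (3 + 4/15) + (-13 - 5)*39 = 49/15 - 18*39 = 49/15 - 702 = -10481/15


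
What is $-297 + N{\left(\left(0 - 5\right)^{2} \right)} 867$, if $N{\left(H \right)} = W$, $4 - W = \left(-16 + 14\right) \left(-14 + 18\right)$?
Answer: $10107$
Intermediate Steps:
$W = 12$ ($W = 4 - \left(-16 + 14\right) \left(-14 + 18\right) = 4 - \left(-2\right) 4 = 4 - -8 = 4 + 8 = 12$)
$N{\left(H \right)} = 12$
$-297 + N{\left(\left(0 - 5\right)^{2} \right)} 867 = -297 + 12 \cdot 867 = -297 + 10404 = 10107$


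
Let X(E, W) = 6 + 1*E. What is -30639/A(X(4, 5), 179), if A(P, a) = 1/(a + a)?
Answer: -10968762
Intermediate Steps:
X(E, W) = 6 + E
A(P, a) = 1/(2*a)
-30639/A(X(4, 5), 179) = -30639/((½)/179) = -30639/((½)*(1/179)) = -30639/1/358 = -30639*358 = -10968762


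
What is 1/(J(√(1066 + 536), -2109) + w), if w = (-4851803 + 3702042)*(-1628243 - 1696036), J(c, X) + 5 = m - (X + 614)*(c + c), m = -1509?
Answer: 764425269161/2921729960659333623811565 - 1794*√178/2921729960659333623811565 ≈ 2.6163e-13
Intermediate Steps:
J(c, X) = -1514 - 2*c*(614 + X) (J(c, X) = -5 + (-1509 - (X + 614)*(c + c)) = -5 + (-1509 - (614 + X)*2*c) = -5 + (-1509 - 2*c*(614 + X)) = -1514 - 2*c*(614 + X))
w = 3822126347319 (w = -1149761*(-3324279) = 3822126347319)
1/(J(√(1066 + 536), -2109) + w) = 1/((-1514 - 1228*√(1066 + 536) - 2*(-2109)*√(1066 + 536)) + 3822126347319) = 1/((-1514 - 3684*√178 - 2*(-2109)*√1602) + 3822126347319) = 1/((-1514 - 3684*√178 - 2*(-2109)*3*√178) + 3822126347319) = 1/((-1514 - 3684*√178 + 12654*√178) + 3822126347319) = 1/((-1514 + 8970*√178) + 3822126347319) = 1/(3822126345805 + 8970*√178)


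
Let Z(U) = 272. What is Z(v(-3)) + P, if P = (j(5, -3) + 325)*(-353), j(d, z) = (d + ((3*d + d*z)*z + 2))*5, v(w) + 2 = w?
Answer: -126808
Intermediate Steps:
v(w) = -2 + w
j(d, z) = 10 + 5*d + 5*z*(3*d + d*z) (j(d, z) = (d + (z*(3*d + d*z) + 2))*5 = (d + (2 + z*(3*d + d*z)))*5 = (2 + d + z*(3*d + d*z))*5 = 10 + 5*d + 5*z*(3*d + d*z))
P = -127080 (P = ((10 + 5*5 + 5*5*(-3)**2 + 15*5*(-3)) + 325)*(-353) = ((10 + 25 + 5*5*9 - 225) + 325)*(-353) = ((10 + 25 + 225 - 225) + 325)*(-353) = (35 + 325)*(-353) = 360*(-353) = -127080)
Z(v(-3)) + P = 272 - 127080 = -126808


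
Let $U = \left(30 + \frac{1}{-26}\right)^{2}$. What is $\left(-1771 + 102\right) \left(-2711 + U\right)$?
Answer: $\frac{2045851855}{676} \approx 3.0264 \cdot 10^{6}$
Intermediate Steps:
$U = \frac{606841}{676}$ ($U = \left(30 - \frac{1}{26}\right)^{2} = \left(\frac{779}{26}\right)^{2} = \frac{606841}{676} \approx 897.69$)
$\left(-1771 + 102\right) \left(-2711 + U\right) = \left(-1771 + 102\right) \left(-2711 + \frac{606841}{676}\right) = \left(-1669\right) \left(- \frac{1225795}{676}\right) = \frac{2045851855}{676}$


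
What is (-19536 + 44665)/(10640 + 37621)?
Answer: 25129/48261 ≈ 0.52069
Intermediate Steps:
(-19536 + 44665)/(10640 + 37621) = 25129/48261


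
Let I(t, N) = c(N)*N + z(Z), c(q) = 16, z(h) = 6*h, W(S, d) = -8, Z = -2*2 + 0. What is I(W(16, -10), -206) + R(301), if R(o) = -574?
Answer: -3894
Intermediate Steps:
Z = -4 (Z = -4 + 0 = -4)
I(t, N) = -24 + 16*N (I(t, N) = 16*N + 6*(-4) = 16*N - 24 = -24 + 16*N)
I(W(16, -10), -206) + R(301) = (-24 + 16*(-206)) - 574 = (-24 - 3296) - 574 = -3320 - 574 = -3894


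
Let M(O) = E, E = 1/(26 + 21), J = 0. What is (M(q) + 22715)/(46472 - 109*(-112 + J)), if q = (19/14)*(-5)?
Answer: 533803/1378980 ≈ 0.38710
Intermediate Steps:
q = -95/14 (q = (19*(1/14))*(-5) = (19/14)*(-5) = -95/14 ≈ -6.7857)
E = 1/47 ≈ 0.021277
M(O) = 1/47
(M(q) + 22715)/(46472 - 109*(-112 + J)) = (1/47 + 22715)/(46472 - 109*(-112 + 0)) = 1067606/(47*(46472 - 109*(-112))) = 1067606/(47*(46472 + 12208)) = (1067606/47)/58680 = (1067606/47)*(1/58680) = 533803/1378980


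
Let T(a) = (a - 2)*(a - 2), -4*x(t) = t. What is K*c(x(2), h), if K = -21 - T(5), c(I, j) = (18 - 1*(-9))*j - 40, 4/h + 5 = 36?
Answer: 33960/31 ≈ 1095.5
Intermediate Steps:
h = 4/31 (h = 4/(-5 + 36) = 4/31 ≈ 0.12903)
x(t) = -t/4
T(a) = (-2 + a)² (T(a) = (-2 + a)*(-2 + a) = (-2 + a)²)
c(I, j) = -40 + 27*j (c(I, j) = (18 + 9)*j - 40 = 27*j - 40 = -40 + 27*j)
K = -30 (K = -21 - (-2 + 5)² = -21 - 1*3² = -21 - 1*9 = -21 - 9 = -30)
K*c(x(2), h) = -30*(-40 + 27*(4/31)) = -30*(-40 + 108/31) = -30*(-1132/31) = 33960/31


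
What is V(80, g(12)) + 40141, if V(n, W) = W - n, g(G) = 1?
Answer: 40062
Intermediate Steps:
V(80, g(12)) + 40141 = (1 - 1*80) + 40141 = (1 - 80) + 40141 = -79 + 40141 = 40062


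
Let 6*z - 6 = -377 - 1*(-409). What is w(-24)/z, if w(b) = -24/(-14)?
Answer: 36/133 ≈ 0.27068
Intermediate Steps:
w(b) = 12/7 (w(b) = -24*(-1/14) = 12/7)
z = 19/3 (z = 1 + (-377 - 1*(-409))/6 = 1 + (-377 + 409)/6 = 1 + (⅙)*32 = 1 + 16/3 = 19/3 ≈ 6.3333)
w(-24)/z = 12/(7*(19/3)) = (12/7)*(3/19) = 36/133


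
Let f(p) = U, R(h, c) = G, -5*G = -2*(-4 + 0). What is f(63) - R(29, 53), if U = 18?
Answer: 98/5 ≈ 19.600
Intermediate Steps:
G = -8/5 (G = -(-2)*(-4 + 0)/5 = -(-2)*(-4)/5 = -1/5*8 = -8/5 ≈ -1.6000)
R(h, c) = -8/5
f(p) = 18
f(63) - R(29, 53) = 18 - 1*(-8/5) = 18 + 8/5 = 98/5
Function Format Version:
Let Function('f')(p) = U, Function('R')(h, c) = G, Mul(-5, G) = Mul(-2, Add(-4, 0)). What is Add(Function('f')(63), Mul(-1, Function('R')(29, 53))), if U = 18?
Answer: Rational(98, 5) ≈ 19.600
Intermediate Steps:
G = Rational(-8, 5) (G = Mul(Rational(-1, 5), Mul(-2, Add(-4, 0))) = Mul(Rational(-1, 5), Mul(-2, -4)) = Mul(Rational(-1, 5), 8) = Rational(-8, 5) ≈ -1.6000)
Function('R')(h, c) = Rational(-8, 5)
Function('f')(p) = 18
Add(Function('f')(63), Mul(-1, Function('R')(29, 53))) = Add(18, Mul(-1, Rational(-8, 5))) = Add(18, Rational(8, 5)) = Rational(98, 5)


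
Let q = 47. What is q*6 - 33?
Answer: 249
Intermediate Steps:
q*6 - 33 = 47*6 - 33 = 282 - 33 = 249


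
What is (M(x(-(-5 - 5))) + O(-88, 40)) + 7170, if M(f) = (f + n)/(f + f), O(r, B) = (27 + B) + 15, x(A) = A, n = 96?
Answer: 72573/10 ≈ 7257.3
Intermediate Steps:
O(r, B) = 42 + B
M(f) = (96 + f)/(2*f) (M(f) = (f + 96)/(f + f) = (96 + f)/((2*f)) = (96 + f)*(1/(2*f)) = (96 + f)/(2*f))
(M(x(-(-5 - 5))) + O(-88, 40)) + 7170 = ((96 - (-5 - 5))/(2*((-(-5 - 5)))) + (42 + 40)) + 7170 = ((96 - 1*(-10))/(2*((-1*(-10)))) + 82) + 7170 = ((½)*(96 + 10)/10 + 82) + 7170 = ((½)*(⅒)*106 + 82) + 7170 = (53/10 + 82) + 7170 = 873/10 + 7170 = 72573/10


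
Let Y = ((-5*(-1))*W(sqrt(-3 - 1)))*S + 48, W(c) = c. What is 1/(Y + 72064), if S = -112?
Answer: 4507/325087184 + 35*I/162543592 ≈ 1.3864e-5 + 2.1533e-7*I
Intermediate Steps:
Y = 48 - 1120*I (Y = ((-5*(-1))*sqrt(-3 - 1))*(-112) + 48 = (5*sqrt(-4))*(-112) + 48 = (5*(2*I))*(-112) + 48 = (10*I)*(-112) + 48 = -1120*I + 48 = 48 - 1120*I ≈ 48.0 - 1120.0*I)
1/(Y + 72064) = 1/((48 - 1120*I) + 72064) = 1/(72112 - 1120*I) = (72112 + 1120*I)/5201394944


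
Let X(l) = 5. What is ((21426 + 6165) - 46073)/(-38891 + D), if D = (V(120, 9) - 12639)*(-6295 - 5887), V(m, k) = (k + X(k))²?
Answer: -18482/151541735 ≈ -0.00012196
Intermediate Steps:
V(m, k) = (5 + k)² (V(m, k) = (k + 5)² = (5 + k)²)
D = 151580626 (D = ((5 + 9)² - 12639)*(-6295 - 5887) = (14² - 12639)*(-12182) = (196 - 12639)*(-12182) = -12443*(-12182) = 151580626)
((21426 + 6165) - 46073)/(-38891 + D) = ((21426 + 6165) - 46073)/(-38891 + 151580626) = (27591 - 46073)/151541735 = -18482*1/151541735 = -18482/151541735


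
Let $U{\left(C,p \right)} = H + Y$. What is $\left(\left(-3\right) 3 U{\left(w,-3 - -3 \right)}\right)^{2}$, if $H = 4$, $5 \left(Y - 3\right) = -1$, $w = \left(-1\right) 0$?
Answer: $\frac{93636}{25} \approx 3745.4$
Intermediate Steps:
$w = 0$
$Y = \frac{14}{5}$ ($Y = 3 + \frac{1}{5} \left(-1\right) = 3 - \frac{1}{5} = \frac{14}{5} \approx 2.8$)
$U{\left(C,p \right)} = \frac{34}{5}$ ($U{\left(C,p \right)} = 4 + \frac{14}{5} = \frac{34}{5}$)
$\left(\left(-3\right) 3 U{\left(w,-3 - -3 \right)}\right)^{2} = \left(\left(-3\right) 3 \cdot \frac{34}{5}\right)^{2} = \left(\left(-9\right) \frac{34}{5}\right)^{2} = \left(- \frac{306}{5}\right)^{2} = \frac{93636}{25}$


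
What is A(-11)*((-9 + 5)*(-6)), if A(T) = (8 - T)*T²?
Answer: 55176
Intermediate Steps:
A(T) = T²*(8 - T)
A(-11)*((-9 + 5)*(-6)) = ((-11)²*(8 - 1*(-11)))*((-9 + 5)*(-6)) = (121*(8 + 11))*(-4*(-6)) = (121*19)*24 = 2299*24 = 55176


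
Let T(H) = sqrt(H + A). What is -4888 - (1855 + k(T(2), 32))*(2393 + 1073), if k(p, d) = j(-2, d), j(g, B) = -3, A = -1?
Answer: -6423920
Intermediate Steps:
T(H) = sqrt(-1 + H) (T(H) = sqrt(H - 1) = sqrt(-1 + H))
k(p, d) = -3
-4888 - (1855 + k(T(2), 32))*(2393 + 1073) = -4888 - (1855 - 3)*(2393 + 1073) = -4888 - 1852*3466 = -4888 - 1*6419032 = -4888 - 6419032 = -6423920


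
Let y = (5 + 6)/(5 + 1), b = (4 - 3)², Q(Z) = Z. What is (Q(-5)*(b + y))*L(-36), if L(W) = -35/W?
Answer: -2975/216 ≈ -13.773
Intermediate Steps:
b = 1 (b = 1² = 1)
y = 11/6 ≈ 1.8333
(Q(-5)*(b + y))*L(-36) = (-5*(1 + 11/6))*(-35/(-36)) = (-5*17/6)*(-35*(-1/36)) = -85/6*35/36 = -2975/216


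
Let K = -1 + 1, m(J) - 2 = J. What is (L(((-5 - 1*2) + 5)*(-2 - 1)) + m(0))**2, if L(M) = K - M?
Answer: 16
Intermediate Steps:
m(J) = 2 + J
K = 0
L(M) = -M (L(M) = 0 - M = -M)
(L(((-5 - 1*2) + 5)*(-2 - 1)) + m(0))**2 = (-((-5 - 1*2) + 5)*(-2 - 1) + (2 + 0))**2 = (-((-5 - 2) + 5)*(-3) + 2)**2 = (-(-7 + 5)*(-3) + 2)**2 = (-(-2)*(-3) + 2)**2 = (-1*6 + 2)**2 = (-6 + 2)**2 = (-4)**2 = 16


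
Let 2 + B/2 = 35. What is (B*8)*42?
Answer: 22176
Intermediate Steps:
B = 66 (B = -4 + 2*35 = -4 + 70 = 66)
(B*8)*42 = (66*8)*42 = 528*42 = 22176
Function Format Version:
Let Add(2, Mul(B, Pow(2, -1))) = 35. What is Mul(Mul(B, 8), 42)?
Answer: 22176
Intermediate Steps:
B = 66 (B = Add(-4, Mul(2, 35)) = Add(-4, 70) = 66)
Mul(Mul(B, 8), 42) = Mul(Mul(66, 8), 42) = Mul(528, 42) = 22176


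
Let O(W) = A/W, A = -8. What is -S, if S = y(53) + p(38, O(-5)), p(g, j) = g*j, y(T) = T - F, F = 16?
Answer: -489/5 ≈ -97.800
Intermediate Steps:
y(T) = -16 + T (y(T) = T - 1*16 = T - 16 = -16 + T)
O(W) = -8/W
S = 489/5 (S = (-16 + 53) + 38*(-8/(-5)) = 37 + 38*(-8*(-⅕)) = 37 + 38*(8/5) = 37 + 304/5 = 489/5 ≈ 97.800)
-S = -1*489/5 = -489/5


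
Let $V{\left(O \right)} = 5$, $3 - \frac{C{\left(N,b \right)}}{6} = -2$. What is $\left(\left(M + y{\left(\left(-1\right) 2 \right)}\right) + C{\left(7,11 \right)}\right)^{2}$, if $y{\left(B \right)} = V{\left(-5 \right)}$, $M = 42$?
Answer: $5929$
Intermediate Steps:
$C{\left(N,b \right)} = 30$ ($C{\left(N,b \right)} = 18 - -12 = 18 + 12 = 30$)
$y{\left(B \right)} = 5$
$\left(\left(M + y{\left(\left(-1\right) 2 \right)}\right) + C{\left(7,11 \right)}\right)^{2} = \left(\left(42 + 5\right) + 30\right)^{2} = \left(47 + 30\right)^{2} = 77^{2} = 5929$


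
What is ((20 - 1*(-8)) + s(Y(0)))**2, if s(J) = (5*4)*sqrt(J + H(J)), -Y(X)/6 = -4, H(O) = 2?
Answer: 11184 + 1120*sqrt(26) ≈ 16895.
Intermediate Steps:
Y(X) = 24 (Y(X) = -6*(-4) = 24)
s(J) = 20*sqrt(2 + J) (s(J) = (5*4)*sqrt(J + 2) = 20*sqrt(2 + J))
((20 - 1*(-8)) + s(Y(0)))**2 = ((20 - 1*(-8)) + 20*sqrt(2 + 24))**2 = ((20 + 8) + 20*sqrt(26))**2 = (28 + 20*sqrt(26))**2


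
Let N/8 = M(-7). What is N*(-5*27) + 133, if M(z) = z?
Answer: 7693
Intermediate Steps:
N = -56 (N = 8*(-7) = -56)
N*(-5*27) + 133 = -(-280)*27 + 133 = -56*(-135) + 133 = 7560 + 133 = 7693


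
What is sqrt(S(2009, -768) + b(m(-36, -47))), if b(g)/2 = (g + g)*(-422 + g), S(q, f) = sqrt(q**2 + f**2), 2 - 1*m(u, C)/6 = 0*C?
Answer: sqrt(-19680 + sqrt(4625905)) ≈ 132.4*I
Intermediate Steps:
m(u, C) = 12 (m(u, C) = 12 - 0*C = 12 - 6*0 = 12 + 0 = 12)
S(q, f) = sqrt(f**2 + q**2)
b(g) = 4*g*(-422 + g) (b(g) = 2*((g + g)*(-422 + g)) = 2*((2*g)*(-422 + g)) = 2*(2*g*(-422 + g)) = 4*g*(-422 + g))
sqrt(S(2009, -768) + b(m(-36, -47))) = sqrt(sqrt((-768)**2 + 2009**2) + 4*12*(-422 + 12)) = sqrt(sqrt(589824 + 4036081) + 4*12*(-410)) = sqrt(sqrt(4625905) - 19680) = sqrt(-19680 + sqrt(4625905))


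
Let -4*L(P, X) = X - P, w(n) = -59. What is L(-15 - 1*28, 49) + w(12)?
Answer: -82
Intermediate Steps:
L(P, X) = -X/4 + P/4 (L(P, X) = -(X - P)/4 = -X/4 + P/4)
L(-15 - 1*28, 49) + w(12) = (-¼*49 + (-15 - 1*28)/4) - 59 = (-49/4 + (-15 - 28)/4) - 59 = (-49/4 + (¼)*(-43)) - 59 = (-49/4 - 43/4) - 59 = -23 - 59 = -82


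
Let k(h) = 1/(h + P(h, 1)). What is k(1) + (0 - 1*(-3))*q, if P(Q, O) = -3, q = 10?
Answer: 59/2 ≈ 29.500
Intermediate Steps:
k(h) = 1/(-3 + h) (k(h) = 1/(h - 3) = 1/(-3 + h))
k(1) + (0 - 1*(-3))*q = 1/(-3 + 1) + (0 - 1*(-3))*10 = 1/(-2) + (0 + 3)*10 = -1/2 + 3*10 = -1/2 + 30 = 59/2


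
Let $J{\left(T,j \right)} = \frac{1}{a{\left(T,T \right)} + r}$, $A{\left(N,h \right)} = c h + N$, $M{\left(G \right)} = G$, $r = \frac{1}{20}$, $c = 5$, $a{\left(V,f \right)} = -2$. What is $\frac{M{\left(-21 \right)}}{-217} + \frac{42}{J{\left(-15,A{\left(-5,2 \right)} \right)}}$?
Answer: $- \frac{25359}{310} \approx -81.803$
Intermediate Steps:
$r = \frac{1}{20} \approx 0.05$
$A{\left(N,h \right)} = N + 5 h$ ($A{\left(N,h \right)} = 5 h + N = N + 5 h$)
$J{\left(T,j \right)} = - \frac{20}{39}$ ($J{\left(T,j \right)} = \frac{1}{-2 + \frac{1}{20}} = \frac{1}{- \frac{39}{20}} = - \frac{20}{39}$)
$\frac{M{\left(-21 \right)}}{-217} + \frac{42}{J{\left(-15,A{\left(-5,2 \right)} \right)}} = - \frac{21}{-217} + \frac{42}{- \frac{20}{39}} = \left(-21\right) \left(- \frac{1}{217}\right) + 42 \left(- \frac{39}{20}\right) = \frac{3}{31} - \frac{819}{10} = - \frac{25359}{310}$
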